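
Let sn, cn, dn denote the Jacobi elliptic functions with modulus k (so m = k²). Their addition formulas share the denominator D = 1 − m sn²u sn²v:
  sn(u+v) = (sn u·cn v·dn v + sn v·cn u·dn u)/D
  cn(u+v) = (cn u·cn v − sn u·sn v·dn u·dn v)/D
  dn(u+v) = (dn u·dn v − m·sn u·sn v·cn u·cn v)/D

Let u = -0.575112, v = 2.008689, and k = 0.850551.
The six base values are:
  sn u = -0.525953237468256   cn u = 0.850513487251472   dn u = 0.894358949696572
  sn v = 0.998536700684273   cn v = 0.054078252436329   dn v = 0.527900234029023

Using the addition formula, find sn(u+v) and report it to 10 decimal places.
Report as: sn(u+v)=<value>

m = k² = 0.723437003601
D = 1 − m·sn²u·sn²v = 0.8004631793655424
sn(u+v) = (sn u·cn v·dn v + sn v·cn u·dn u)/D = 0.7445363974789318/0.8004631793655424 = 0.9301319744264329

sn(u+v)=0.9301319744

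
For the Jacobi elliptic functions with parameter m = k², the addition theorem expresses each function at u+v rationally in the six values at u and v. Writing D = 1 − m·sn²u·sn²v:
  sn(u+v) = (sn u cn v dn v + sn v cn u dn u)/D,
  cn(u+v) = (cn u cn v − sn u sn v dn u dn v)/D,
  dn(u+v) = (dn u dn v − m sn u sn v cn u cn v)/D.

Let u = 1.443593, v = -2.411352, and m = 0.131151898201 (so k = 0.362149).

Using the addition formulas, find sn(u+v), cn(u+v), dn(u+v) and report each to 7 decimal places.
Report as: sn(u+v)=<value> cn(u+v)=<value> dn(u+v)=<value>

sn(u+v)=-0.8142143 cn(u+v)=0.5805644 dn(u+v)=0.9555383

sn u = 0.9854830125868106, cn u = 0.1697740613368959, dn u = 0.9341457720159863
sn v = -0.7381578893541954, cn v = -0.6746279940709246, dn v = 0.9636069416695192
m = k² = 0.131151898201
D = 1 − m·sn²u·sn²v = 0.9305980940887004
sn(u+v) = (sn u·cn v·dn v + sn v·cn u·dn u)/D = -0.757706276653115/0.9305980940887004 = -0.8142143009599736
cn(u+v) = (cn u·cn v − sn u·sn v·dn u·dn v)/D = 0.5402721638600261/0.9305980940887004 = 0.5805644426868231
dn(u+v) = (dn u·dn v − m·sn u·sn v·cn u·cn v)/D = 0.8892221556441159/0.9305980940887004 = 0.9555383374333015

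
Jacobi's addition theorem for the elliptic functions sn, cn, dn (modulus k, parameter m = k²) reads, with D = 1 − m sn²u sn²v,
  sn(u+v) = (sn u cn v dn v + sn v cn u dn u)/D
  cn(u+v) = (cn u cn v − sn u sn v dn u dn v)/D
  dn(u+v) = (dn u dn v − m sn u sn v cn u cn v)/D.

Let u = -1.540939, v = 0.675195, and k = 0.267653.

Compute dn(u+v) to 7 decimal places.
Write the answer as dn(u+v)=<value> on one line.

sn u = -0.9983744592719535, cn u = 0.05699507937914028, dn u = 0.9636361261837746
sn v = 0.6224304554701861, cn v = 0.7826751101850477, dn v = 0.9860253443986532
m = k² = 0.071638128409
D = 1 − m·sn²u·sn²v = 0.9723361370401567
dn(u+v) = (dn u·dn v − m·sn u·sn v·cn u·cn v)/D = 0.9521554976422693/0.9723361370401567 = 0.979245202734809

dn(u+v)=0.9792452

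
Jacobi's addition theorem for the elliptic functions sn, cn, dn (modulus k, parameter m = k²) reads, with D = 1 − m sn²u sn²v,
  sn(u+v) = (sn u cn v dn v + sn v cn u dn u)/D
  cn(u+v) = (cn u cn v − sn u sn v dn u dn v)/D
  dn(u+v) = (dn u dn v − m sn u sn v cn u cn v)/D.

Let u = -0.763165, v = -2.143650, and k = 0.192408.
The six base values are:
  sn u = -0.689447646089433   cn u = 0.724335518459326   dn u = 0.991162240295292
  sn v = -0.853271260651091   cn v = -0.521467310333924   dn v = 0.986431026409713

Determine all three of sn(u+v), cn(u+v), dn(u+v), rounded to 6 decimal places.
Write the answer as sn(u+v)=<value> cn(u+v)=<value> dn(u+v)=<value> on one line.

m = k² = 0.037020838464
D = 1 − m·sn²u·sn²v = 0.9871878187624454
sn(u+v) = (sn u·cn v·dn v + sn v·cn u·dn u)/D = -0.2579464298122836/0.9871878187624454 = -0.2612941781794364
cn(u+v) = (cn u·cn v − sn u·sn v·dn u·dn v)/D = -0.9528921391532471/0.9871878187624454 = -0.9652592151590851
dn(u+v) = (dn u·dn v − m·sn u·sn v·cn u·cn v)/D = 0.9859394289981718/0.9871878187624454 = 0.9987354080545295

sn(u+v)=-0.261294 cn(u+v)=-0.965259 dn(u+v)=0.998735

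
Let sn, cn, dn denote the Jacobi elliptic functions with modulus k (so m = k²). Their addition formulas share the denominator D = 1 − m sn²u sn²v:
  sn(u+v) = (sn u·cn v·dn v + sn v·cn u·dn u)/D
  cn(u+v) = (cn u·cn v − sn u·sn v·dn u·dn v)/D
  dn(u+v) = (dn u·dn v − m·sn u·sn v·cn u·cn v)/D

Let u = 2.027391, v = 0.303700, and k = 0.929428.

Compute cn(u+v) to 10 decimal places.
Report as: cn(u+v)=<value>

sn u = 0.98823457357752, cn u = 0.1529458321957721, dn u = 0.3954375088648668
sn v = 0.2952865301903661, cn v = 0.9554087424176806, dn v = 0.961602065186123
m = k² = 0.863836407184
D = 1 − m·sn²u·sn²v = 0.9264404837614574
cn(u+v) = (cn u·cn v − sn u·sn v·dn u·dn v)/D = 0.03516310728312816/0.9264404837614574 = 0.03795506338449482

cn(u+v)=0.0379550634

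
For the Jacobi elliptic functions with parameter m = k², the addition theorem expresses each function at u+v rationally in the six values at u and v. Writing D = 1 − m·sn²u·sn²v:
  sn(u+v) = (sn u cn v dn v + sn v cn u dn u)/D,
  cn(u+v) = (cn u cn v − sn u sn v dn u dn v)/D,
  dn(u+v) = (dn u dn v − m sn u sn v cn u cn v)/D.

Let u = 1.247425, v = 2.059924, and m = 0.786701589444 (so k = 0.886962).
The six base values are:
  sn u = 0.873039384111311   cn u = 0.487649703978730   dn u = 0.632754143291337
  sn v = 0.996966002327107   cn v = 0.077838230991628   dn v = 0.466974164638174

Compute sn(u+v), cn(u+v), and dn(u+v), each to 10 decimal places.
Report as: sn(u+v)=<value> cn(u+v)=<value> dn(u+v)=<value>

m = k² = 0.786701589444
D = 1 − m·sn²u·sn²v = 0.4040107909283005
sn(u+v) = (sn u·cn v·dn v + sn v·cn u·dn u)/D = 0.3393598153505713/0.4040107909283005 = 0.8399771069748415
cn(u+v) = (cn u·cn v − sn u·sn v·dn u·dn v)/D = -0.2192250781998652/0.4040107909283005 = -0.542621838629976
dn(u+v) = (dn u·dn v − m·sn u·sn v·cn u·cn v)/D = 0.2694887091124489/0.4040107909283005 = 0.6670334435702606

sn(u+v)=0.8399771070 cn(u+v)=-0.5426218386 dn(u+v)=0.6670334436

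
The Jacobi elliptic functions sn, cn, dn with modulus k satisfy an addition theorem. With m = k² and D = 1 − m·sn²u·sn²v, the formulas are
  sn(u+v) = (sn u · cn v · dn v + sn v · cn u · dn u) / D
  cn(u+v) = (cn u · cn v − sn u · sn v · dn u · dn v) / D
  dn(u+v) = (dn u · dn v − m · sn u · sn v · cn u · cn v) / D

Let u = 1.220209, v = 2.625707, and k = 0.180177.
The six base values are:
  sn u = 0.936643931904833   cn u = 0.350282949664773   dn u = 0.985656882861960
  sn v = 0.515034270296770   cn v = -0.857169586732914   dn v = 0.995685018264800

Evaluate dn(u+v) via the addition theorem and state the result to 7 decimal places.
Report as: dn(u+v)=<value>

m = k² = 0.032463751329
D = 1 − m·sn²u·sn²v = 0.9924452515796824
dn(u+v) = (dn u·dn v − m·sn u·sn v·cn u·cn v)/D = 0.986105926552123/0.9924452515796824 = 0.9936124184004417

dn(u+v)=0.9936124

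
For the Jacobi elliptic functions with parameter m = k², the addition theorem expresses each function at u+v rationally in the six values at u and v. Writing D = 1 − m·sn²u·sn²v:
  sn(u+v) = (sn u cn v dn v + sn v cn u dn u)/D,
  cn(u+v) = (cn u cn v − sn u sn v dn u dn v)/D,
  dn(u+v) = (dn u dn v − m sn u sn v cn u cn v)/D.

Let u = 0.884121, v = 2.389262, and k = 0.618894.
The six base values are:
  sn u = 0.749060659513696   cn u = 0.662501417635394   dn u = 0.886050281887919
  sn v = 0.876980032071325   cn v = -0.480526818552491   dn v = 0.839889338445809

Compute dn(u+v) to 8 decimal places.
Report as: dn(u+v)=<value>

dn(u+v)=0.98751183

m = k² = 0.383029783236
D = 1 − m·sn²u·sn²v = 0.8347102464813476
dn(u+v) = (dn u·dn v − m·sn u·sn v·cn u·cn v)/D = 0.8242862443853878/0.8347102464813476 = 0.9875118316327117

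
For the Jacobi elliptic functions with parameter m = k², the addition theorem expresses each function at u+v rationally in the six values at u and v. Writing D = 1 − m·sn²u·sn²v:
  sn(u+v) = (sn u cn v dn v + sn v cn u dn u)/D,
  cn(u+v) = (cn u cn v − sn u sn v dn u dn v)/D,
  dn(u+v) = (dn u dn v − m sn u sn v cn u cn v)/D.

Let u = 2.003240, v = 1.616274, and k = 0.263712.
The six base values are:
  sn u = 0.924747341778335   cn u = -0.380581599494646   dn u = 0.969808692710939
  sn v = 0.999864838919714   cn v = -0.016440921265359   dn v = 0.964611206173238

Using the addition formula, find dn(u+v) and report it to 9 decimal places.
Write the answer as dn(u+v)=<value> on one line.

m = k² = 0.069544018944
D = 1 − m·sn²u·sn²v = 0.9405449757273713
dn(u+v) = (dn u·dn v − m·sn u·sn v·cn u·cn v)/D = 0.9350859882957263/0.9405449757273713 = 0.9941959315370078

dn(u+v)=0.994195932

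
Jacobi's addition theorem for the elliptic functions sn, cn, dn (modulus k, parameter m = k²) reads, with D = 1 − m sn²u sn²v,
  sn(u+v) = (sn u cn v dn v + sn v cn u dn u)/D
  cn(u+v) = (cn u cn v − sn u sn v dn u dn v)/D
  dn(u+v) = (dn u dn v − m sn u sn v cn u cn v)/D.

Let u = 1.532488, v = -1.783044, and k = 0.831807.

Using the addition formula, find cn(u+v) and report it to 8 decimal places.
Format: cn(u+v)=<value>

cn(u+v)=0.96921638

sn u = 0.9540538382815316, cn u = 0.299635234343822, dn u = 0.6084546302214125
sn v = -0.987679485079102, cn v = 0.1564903663293047, dn v = 0.5701239224368239
m = k² = 0.691902885249
D = 1 − m·sn²u·sn²v = 0.3856399398618494
cn(u+v) = (cn u·cn v − sn u·sn v·dn u·dn v)/D = 0.373768546170608/0.3856399398618494 = 0.9692163791554005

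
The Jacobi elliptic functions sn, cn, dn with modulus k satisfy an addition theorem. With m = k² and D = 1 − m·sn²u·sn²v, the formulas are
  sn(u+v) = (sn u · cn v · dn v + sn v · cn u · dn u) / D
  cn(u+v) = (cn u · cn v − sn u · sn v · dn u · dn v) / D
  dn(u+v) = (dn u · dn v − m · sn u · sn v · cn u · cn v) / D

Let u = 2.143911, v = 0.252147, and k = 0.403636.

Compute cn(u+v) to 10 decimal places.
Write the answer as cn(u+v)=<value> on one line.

sn u = 0.8948120629627566, cn u = -0.4464430220939014, dn u = 0.9324967511655011
sn v = 0.2490676145335178, cn v = 0.9684860987079696, dn v = 0.9949337591749402
m = k² = 0.162922020496
D = 1 − m·sn²u·sn²v = 0.9919075882808438
cn(u+v) = (cn u·cn v − sn u·sn v·dn u·dn v)/D = -0.63914531684668/0.9919075882808438 = -0.644359741167456

cn(u+v)=-0.6443597412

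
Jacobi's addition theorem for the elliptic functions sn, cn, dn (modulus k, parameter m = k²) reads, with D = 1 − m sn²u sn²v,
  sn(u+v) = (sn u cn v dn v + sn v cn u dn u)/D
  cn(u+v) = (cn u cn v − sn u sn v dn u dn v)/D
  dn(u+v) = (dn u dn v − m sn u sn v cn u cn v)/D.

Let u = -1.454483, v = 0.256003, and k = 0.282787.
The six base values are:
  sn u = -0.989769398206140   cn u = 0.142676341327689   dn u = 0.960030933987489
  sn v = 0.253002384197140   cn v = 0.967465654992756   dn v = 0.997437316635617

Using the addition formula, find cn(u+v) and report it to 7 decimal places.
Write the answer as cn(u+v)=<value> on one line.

m = k² = 0.079968487369
D = 1 − m·sn²u·sn²v = 0.9949854016533267
cn(u+v) = (cn u·cn v − sn u·sn v·dn u·dn v)/D = 0.3778235807532768/0.9949854016533267 = 0.3797277629656302

cn(u+v)=0.3797278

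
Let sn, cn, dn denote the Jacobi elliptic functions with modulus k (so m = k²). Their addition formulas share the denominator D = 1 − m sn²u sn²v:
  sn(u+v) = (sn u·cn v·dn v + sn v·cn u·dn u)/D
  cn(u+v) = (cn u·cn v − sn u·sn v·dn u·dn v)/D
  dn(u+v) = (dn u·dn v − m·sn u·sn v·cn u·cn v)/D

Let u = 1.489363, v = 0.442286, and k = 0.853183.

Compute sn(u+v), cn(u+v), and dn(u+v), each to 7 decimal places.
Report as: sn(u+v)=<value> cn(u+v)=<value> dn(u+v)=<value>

sn u = 0.9414405050175893, cn u = 0.3371791445392588, dn u = 0.5956810974922469
sn v = 0.4189175293781543, cn v = 0.9080242857873919, dn v = 0.9339463167877464
m = k² = 0.727921231489
D = 1 − m·sn²u·sn²v = 0.8867789408572686
sn(u+v) = (sn u·cn v·dn v + sn v·cn u·dn u)/D = 0.8825249018927388/0.8867789408572686 = 0.9952028191372956
cn(u+v) = (cn u·cn v − sn u·sn v·dn u·dn v)/D = 0.08675648383349123/0.8867789408572686 = 0.09783327031832966
dn(u+v) = (dn u·dn v − m·sn u·sn v·cn u·cn v)/D = 0.4684392078244787/0.8867789408572686 = 0.5282480066245464

sn(u+v)=0.9952028 cn(u+v)=0.0978333 dn(u+v)=0.5282480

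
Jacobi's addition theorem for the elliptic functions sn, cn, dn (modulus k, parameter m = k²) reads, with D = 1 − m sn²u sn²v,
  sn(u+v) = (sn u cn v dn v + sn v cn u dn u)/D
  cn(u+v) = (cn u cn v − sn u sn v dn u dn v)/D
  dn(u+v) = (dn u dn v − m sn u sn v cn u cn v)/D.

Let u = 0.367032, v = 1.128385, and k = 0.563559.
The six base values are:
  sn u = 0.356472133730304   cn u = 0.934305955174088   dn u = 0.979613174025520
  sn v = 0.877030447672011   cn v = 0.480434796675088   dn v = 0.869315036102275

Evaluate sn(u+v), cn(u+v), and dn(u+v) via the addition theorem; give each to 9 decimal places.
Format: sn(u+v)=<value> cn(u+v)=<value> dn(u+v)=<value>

m = k² = 0.317598746481
D = 1 − m·sn²u·sn²v = 0.9689573139345372
sn(u+v) = (sn u·cn v·dn v + sn v·cn u·dn u)/D = 0.951589802652122/0.9689573139345372 = 0.9820760821631111
cn(u+v) = (cn u·cn v − sn u·sn v·dn u·dn v)/D = 0.1826338515054886/0.9689573139345372 = 0.1884849300160475
dn(u+v) = (dn u·dn v − m·sn u·sn v·cn u·cn v)/D = 0.8070224644209454/0.9689573139345372 = 0.8328772101878864

sn(u+v)=0.982076082 cn(u+v)=0.188484930 dn(u+v)=0.832877210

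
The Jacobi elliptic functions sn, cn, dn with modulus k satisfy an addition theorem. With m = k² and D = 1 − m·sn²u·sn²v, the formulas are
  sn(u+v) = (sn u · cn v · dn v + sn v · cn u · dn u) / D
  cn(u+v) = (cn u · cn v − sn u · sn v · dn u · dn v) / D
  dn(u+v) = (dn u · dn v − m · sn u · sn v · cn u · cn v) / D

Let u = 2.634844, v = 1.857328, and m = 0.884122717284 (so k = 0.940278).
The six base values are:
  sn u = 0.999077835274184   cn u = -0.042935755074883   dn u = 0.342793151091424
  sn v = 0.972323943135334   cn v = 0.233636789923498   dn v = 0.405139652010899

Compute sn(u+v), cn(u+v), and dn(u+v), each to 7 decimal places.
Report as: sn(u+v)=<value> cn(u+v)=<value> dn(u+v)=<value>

sn(u+v)=0.4844155 cn(u+v)=-0.8748380 dn(u+v)=0.8902433

m = k² = 0.884122717284
D = 1 − m·sn²u·sn²v = 0.1656790314750597
sn(u+v) = (sn u·cn v·dn v + sn v·cn u·dn u)/D = 0.0802574954969951/0.1656790314750597 = 0.4844155279183689
cn(u+v) = (cn u·cn v − sn u·sn v·dn u·dn v)/D = -0.1449423191723647/0.1656790314750597 = -0.8748380400460236
dn(u+v) = (dn u·dn v − m·sn u·sn v·cn u·cn v)/D = 0.1474946515644752/0.1656790314750597 = 0.8902433231973479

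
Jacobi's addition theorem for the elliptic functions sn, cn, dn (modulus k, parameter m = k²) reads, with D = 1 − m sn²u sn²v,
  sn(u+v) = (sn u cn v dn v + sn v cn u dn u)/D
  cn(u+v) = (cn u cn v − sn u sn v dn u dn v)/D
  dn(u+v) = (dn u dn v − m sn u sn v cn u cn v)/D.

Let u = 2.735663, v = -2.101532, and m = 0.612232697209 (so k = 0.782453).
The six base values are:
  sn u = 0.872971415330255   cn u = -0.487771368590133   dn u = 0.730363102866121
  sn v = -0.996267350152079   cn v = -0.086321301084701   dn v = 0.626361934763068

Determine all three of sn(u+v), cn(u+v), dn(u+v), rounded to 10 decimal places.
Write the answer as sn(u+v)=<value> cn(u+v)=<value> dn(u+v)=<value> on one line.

m = k² = 0.612232697209
D = 1 − m·sn²u·sn²v = 0.536906844386727
sn(u+v) = (sn u·cn v·dn v + sn v·cn u·dn u)/D = 0.3077203052268004/0.536906844386727 = 0.5731353743092787
cn(u+v) = (cn u·cn v − sn u·sn v·dn u·dn v)/D = 0.4399740598040274/0.536906844386727 = 0.8194607023618418
dn(u+v) = (dn u·dn v − m·sn u·sn v·cn u·cn v)/D = 0.4798911875109045/0.536906844386727 = 0.8938071707002587

sn(u+v)=0.5731353743 cn(u+v)=0.8194607024 dn(u+v)=0.8938071707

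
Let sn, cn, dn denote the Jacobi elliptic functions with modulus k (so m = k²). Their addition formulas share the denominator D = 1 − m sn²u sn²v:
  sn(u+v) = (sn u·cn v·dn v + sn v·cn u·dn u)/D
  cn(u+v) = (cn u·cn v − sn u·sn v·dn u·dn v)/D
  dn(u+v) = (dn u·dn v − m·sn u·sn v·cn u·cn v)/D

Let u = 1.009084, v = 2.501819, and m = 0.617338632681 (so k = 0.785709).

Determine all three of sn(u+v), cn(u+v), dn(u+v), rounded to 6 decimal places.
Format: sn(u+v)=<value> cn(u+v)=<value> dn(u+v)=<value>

sn u = 0.7978236301504129, cn u = 0.6028909148209295, dn u = 0.7791341620711098
sn v = 0.9430010855162266, cn v = -0.3327896523559864, dn v = 0.6715883965339675
m = k² = 0.617338632681
D = 1 − m·sn²u·sn²v = 0.6505688387681726
sn(u+v) = (sn u·cn v·dn v + sn v·cn u·dn u)/D = 0.2646469202820448/0.6505688387681726 = 0.4067931086019178
cn(u+v) = (cn u·cn v − sn u·sn v·dn u·dn v)/D = -0.5943078508327125/0.6505688387681726 = -0.9135203154796221
dn(u+v) = (dn u·dn v − m·sn u·sn v·cn u·cn v)/D = 0.6164435541905776/0.6505688387681726 = 0.9475454670681585

sn(u+v)=0.406793 cn(u+v)=-0.913520 dn(u+v)=0.947545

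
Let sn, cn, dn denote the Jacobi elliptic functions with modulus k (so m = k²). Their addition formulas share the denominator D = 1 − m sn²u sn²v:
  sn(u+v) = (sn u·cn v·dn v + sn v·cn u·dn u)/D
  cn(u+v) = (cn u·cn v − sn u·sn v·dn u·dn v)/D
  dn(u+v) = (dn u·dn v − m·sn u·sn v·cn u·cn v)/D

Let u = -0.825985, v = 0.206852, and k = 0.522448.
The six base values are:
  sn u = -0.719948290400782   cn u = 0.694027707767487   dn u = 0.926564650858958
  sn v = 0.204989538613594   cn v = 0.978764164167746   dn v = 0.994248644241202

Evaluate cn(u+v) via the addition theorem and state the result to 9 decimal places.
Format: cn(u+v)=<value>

cn(u+v)=0.820122760

m = k² = 0.272951912704
D = 1 − m·sn²u·sn²v = 0.9940549960518668
cn(u+v) = (cn u·cn v − sn u·sn v·dn u·dn v)/D = 0.815247126975035/0.9940549960518668 = 0.8201227600213156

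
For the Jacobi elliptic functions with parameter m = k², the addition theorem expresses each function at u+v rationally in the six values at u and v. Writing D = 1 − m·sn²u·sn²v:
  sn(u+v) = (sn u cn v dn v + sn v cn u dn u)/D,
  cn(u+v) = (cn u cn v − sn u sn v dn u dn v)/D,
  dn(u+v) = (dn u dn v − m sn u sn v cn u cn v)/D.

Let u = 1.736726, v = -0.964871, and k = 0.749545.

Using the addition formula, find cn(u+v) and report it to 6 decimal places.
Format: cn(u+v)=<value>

sn u = 0.9933676914092211, cn u = 0.1149809969704319, dn u = 0.667540168692815
sn v = -0.7806478394966851, cn v = 0.6249711598859245, dn v = 0.8109390122817396
m = k² = 0.561817707025
D = 1 − m·sn²u·sn²v = 0.6621485333043535
cn(u+v) = (cn u·cn v − sn u·sn v·dn u·dn v)/D = 0.4916485523167891/0.6621485333043535 = 0.7425049329389743

cn(u+v)=0.742505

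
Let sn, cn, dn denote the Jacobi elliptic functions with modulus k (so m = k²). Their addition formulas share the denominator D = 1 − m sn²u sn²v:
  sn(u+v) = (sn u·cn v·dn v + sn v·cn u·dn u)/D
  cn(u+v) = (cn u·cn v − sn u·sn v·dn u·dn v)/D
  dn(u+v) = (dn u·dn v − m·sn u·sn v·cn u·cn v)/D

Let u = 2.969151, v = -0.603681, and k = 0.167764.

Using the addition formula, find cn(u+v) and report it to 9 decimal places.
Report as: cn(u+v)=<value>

sn u = 0.1936379892498639, cn u = -0.9810730498384254, dn u = 0.9994722073941934
sn v = -0.5668869681777992, cn v = 0.8237955846629569, dn v = 0.9954674161076038
m = k² = 0.028144759696
D = 1 − m·sn²u·sn²v = 0.9996608657752018
cn(u+v) = (cn u·cn v − sn u·sn v·dn u·dn v)/D = -0.6989880132808645/0.9996608657752018 = -0.6992251444581897

cn(u+v)=-0.699225144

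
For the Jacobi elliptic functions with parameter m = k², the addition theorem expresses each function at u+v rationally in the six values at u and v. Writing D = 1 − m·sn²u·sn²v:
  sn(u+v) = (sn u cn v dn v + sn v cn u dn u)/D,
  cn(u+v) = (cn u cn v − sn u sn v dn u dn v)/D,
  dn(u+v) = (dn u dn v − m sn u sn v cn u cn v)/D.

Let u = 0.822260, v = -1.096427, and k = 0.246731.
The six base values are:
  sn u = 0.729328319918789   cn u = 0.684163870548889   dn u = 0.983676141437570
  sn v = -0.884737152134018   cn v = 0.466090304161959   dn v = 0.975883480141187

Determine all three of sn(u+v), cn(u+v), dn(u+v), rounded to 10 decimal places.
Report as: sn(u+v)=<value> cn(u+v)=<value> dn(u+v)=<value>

sn(u+v)=-0.2705468992 cn(u+v)=0.9627067961 dn(u+v)=0.9977695774

m = k² = 0.060876186361
D = 1 − m·sn²u·sn²v = 0.9746532592732558
sn(u+v) = (sn u·cn v·dn v + sn v·cn u·dn u)/D = -0.2636894171085076/0.9746532592732558 = -0.2705468992173955
cn(u+v) = (cn u·cn v − sn u·sn v·dn u·dn v)/D = 0.9383053165771554/0.9746532592732558 = 0.9627067961346551
dn(u+v) = (dn u·dn v − m·sn u·sn v·cn u·cn v)/D = 0.9724793705806765/0.9746532592732558 = 0.997769577363133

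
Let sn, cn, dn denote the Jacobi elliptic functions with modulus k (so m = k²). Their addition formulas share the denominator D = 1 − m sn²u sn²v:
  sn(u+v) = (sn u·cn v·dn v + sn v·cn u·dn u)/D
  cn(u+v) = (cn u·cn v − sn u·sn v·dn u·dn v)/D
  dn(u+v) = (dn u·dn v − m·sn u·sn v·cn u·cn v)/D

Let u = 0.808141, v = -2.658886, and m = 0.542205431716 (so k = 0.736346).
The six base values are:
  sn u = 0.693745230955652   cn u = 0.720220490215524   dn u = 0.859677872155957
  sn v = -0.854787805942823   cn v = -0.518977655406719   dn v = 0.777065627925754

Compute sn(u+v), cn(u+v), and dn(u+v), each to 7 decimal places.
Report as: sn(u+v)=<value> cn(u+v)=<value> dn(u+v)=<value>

m = k² = 0.542205431716
D = 1 − m·sn²u·sn²v = 0.8093308100961839
sn(u+v) = (sn u·cn v·dn v + sn v·cn u·dn u)/D = -0.8090217492657049/0.8093308100961839 = -0.9996181279315904
cn(u+v) = (cn u·cn v − sn u·sn v·dn u·dn v)/D = 0.02236446704046943/0.8093308100961839 = 0.02763328265954876
dn(u+v) = (dn u·dn v − m·sn u·sn v·cn u·cn v)/D = 0.5478449838971646/0.8093308100961839 = 0.6769110690745316

sn(u+v)=-0.9996181 cn(u+v)=0.0276333 dn(u+v)=0.6769111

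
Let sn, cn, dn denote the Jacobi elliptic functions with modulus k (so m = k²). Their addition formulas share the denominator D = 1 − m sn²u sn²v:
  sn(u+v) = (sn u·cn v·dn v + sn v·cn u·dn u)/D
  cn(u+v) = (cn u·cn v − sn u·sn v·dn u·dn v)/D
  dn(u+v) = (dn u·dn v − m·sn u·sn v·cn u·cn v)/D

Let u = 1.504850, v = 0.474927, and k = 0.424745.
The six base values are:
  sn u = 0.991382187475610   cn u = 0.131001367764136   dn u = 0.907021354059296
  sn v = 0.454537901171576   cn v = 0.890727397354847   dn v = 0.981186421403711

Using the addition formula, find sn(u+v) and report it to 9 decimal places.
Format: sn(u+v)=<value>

sn(u+v)=0.955448037

m = k² = 0.180408315025
D = 1 − m·sn²u·sn²v = 0.9633664524000404
sn(u+v) = (sn u·cn v·dn v + sn v·cn u·dn u)/D = 0.9204465862707062/0.9633664524000404 = 0.9554480374291551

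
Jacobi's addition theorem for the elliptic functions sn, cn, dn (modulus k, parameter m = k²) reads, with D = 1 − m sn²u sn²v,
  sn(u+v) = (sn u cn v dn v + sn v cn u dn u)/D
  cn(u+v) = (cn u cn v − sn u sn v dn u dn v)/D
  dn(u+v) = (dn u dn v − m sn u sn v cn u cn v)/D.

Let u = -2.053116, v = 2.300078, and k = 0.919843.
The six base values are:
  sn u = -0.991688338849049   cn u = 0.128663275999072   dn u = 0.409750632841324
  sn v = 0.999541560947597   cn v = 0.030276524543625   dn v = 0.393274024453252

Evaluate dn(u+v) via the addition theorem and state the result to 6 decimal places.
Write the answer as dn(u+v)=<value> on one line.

m = k² = 0.846111144649
D = 1 − m·sn²u·sn²v = 0.1686583445560935
dn(u+v) = (dn u·dn v − m·sn u·sn v·cn u·cn v)/D = 0.1644113930154453/0.1686583445560935 = 0.9748192029761344

dn(u+v)=0.974819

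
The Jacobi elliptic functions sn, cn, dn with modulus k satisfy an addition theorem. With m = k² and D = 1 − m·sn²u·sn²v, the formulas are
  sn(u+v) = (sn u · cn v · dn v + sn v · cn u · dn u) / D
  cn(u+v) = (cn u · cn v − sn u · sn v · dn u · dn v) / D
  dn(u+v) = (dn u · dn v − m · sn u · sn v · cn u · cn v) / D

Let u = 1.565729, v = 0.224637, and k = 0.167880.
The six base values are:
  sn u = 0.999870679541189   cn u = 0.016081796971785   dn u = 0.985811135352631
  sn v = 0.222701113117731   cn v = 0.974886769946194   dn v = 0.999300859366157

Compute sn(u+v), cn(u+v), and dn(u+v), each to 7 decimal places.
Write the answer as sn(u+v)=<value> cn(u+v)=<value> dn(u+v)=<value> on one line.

sn(u+v)=0.9789779 cn(u+v)=-0.2039665 dn(u+v)=0.9864020

m = k² = 0.0281836944
D = 1 − m·sn²u·sn²v = 0.9986025690328901
sn(u+v) = (sn u·cn v·dn v + sn v·cn u·dn u)/D = 0.9776098199332226/0.9986025690328901 = 0.9789778739303683
cn(u+v) = (cn u·cn v − sn u·sn v·dn u·dn v)/D = -0.2036814445383285/0.9986025690328901 = -0.203966473604796
dn(u+v) = (dn u·dn v − m·sn u·sn v·cn u·cn v)/D = 0.9850235242926595/0.9986025690328901 = 0.9864019529276984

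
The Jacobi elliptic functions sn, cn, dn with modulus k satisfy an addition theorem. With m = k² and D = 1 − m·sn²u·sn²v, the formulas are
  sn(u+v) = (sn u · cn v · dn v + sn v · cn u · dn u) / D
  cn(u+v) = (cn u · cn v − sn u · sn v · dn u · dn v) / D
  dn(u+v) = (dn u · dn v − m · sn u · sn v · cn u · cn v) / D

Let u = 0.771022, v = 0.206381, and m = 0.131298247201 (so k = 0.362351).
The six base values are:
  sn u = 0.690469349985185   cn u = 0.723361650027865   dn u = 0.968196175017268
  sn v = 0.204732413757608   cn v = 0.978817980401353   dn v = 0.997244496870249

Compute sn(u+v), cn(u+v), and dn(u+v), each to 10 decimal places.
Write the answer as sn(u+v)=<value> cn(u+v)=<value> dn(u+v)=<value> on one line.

m = k² = 0.131298247201
D = 1 − m·sn²u·sn²v = 0.9973762590610988
sn(u+v) = (sn u·cn v·dn v + sn v·cn u·dn u)/D = 0.8173670957649929/0.9973762590610988 = 0.8195172968468677
cn(u+v) = (cn u·cn v − sn u·sn v·dn u·dn v)/D = 0.5715509014072263/0.9973762590610988 = 0.5730544478221968
dn(u+v) = (dn u·dn v − m·sn u·sn v·cn u·cn v)/D = 0.952386734212142/0.9973762590610988 = 0.9548921237695104

sn(u+v)=0.8195172968 cn(u+v)=0.5730544478 dn(u+v)=0.9548921238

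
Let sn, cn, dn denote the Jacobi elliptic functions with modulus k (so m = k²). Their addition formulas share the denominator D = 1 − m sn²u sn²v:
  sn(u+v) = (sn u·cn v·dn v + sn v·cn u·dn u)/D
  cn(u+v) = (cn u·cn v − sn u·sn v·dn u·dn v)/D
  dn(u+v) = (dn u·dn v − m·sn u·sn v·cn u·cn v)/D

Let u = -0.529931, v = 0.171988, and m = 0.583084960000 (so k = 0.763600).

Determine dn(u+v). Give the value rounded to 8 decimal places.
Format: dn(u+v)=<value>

sn u = -0.4937057808954741, cn u = 0.8696290024547192, dn u = 0.9262158087102248
sn v = 0.1706575139444978, cn v = 0.9853304080024545, dn v = 0.9914727637039488
m = k² = 0.58308496
D = 1 − m·sn²u·sn²v = 0.9958607744329268
dn(u+v) = (dn u·dn v − m·sn u·sn v·cn u·cn v)/D = 0.9604137996781483/0.9958607744329268 = 0.9644056923770664

dn(u+v)=0.96440569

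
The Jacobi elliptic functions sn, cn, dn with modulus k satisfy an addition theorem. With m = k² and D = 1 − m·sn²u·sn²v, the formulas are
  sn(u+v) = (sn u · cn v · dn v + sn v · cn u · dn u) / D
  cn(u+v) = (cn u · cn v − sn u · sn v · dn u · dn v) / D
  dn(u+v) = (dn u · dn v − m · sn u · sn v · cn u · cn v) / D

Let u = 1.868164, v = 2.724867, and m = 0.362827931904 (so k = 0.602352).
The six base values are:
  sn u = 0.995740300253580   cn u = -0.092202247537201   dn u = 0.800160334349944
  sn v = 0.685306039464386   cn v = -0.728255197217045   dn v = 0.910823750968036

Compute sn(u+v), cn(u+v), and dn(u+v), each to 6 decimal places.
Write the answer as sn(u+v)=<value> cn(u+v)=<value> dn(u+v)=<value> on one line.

m = k² = 0.362827931904
D = 1 − m·sn²u·sn²v = 0.8310485198907528
sn(u+v) = (sn u·cn v·dn v + sn v·cn u·dn u)/D = -0.7110461565567413/0.8310485198907528 = -0.8556012549666936
cn(u+v) = (cn u·cn v − sn u·sn v·dn u·dn v)/D = -0.4301802013790233/0.8310485198907528 = -0.51763548226471
dn(u+v) = (dn u·dn v − m·sn u·sn v·cn u·cn v)/D = 0.712180236036368/0.8310485198907528 = 0.8569658918711379

sn(u+v)=-0.855601 cn(u+v)=-0.517635 dn(u+v)=0.856966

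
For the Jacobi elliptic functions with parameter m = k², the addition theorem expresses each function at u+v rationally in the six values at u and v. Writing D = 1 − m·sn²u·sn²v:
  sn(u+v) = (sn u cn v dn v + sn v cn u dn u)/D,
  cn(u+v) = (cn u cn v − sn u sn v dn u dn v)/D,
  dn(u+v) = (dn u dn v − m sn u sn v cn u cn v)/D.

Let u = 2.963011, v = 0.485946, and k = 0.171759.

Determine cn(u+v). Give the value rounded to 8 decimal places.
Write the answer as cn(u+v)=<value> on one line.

cn(u+v)=-0.96002885

sn u = 0.2007310272337346, cn u = -0.9796463926875297, dn u = 0.9994054790786847
sn v = 0.4665692528675839, cn v = 0.8844846704599151, dn v = 0.9967838211838815
m = k² = 0.029501154081
D = 1 − m·sn²u·sn²v = 0.9997412381482273
cn(u+v) = (cn u·cn v − sn u·sn v·dn u·dn v)/D = -0.9597804304838484/0.9997412381482273 = -0.9600288493266555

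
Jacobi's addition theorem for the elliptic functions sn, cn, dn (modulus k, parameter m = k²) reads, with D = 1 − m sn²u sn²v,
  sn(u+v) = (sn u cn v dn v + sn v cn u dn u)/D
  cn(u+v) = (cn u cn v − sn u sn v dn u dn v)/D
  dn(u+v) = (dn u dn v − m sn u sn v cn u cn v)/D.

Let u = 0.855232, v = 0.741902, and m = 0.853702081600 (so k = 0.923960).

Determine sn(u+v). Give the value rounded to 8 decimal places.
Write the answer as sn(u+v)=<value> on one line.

sn u = 0.7029144253289862, cn u = 0.7112744271126448, dn u = 0.76039164738916
sn v = 0.6369839951019756, cn v = 0.7708770264989912, dn v = 0.8084624710046666
m = k² = 0.8537020816
D = 1 − m·sn²u·sn²v = 0.8288533931493749
sn(u+v) = (sn u·cn v·dn v + sn v·cn u·dn u)/D = 0.782584912887663/0.8288533931493749 = 0.9441777271540065

sn(u+v)=0.94417773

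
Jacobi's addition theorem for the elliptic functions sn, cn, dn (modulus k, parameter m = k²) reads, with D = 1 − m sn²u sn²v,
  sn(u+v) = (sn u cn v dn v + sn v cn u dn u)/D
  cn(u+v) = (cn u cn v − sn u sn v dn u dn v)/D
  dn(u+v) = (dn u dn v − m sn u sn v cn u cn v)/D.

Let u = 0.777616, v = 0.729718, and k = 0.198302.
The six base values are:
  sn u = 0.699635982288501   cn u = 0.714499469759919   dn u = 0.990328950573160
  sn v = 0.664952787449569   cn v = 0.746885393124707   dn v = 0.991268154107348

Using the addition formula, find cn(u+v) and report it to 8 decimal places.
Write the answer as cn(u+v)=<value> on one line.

cn(u+v)=0.07760703

m = k² = 0.039323683204
D = 1 − m·sn²u·sn²v = 0.9914890099101839
cn(u+v) = (cn u·cn v − sn u·sn v·dn u·dn v)/D = 0.07694651937455538/0.9914890099101839 = 0.07760703205527789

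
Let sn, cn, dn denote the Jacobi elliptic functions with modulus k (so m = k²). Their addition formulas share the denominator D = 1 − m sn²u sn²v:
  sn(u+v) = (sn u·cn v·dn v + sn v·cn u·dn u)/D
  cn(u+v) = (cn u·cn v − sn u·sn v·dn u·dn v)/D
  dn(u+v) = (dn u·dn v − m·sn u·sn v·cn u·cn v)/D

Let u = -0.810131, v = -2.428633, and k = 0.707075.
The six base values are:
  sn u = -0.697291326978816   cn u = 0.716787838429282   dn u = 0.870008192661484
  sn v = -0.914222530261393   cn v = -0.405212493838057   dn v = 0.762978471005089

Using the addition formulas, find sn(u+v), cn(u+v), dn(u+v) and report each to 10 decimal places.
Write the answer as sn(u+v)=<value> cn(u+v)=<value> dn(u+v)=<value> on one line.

sn(u+v)=-0.4449378457 cn(u+v)=-0.8955614515 dn(u+v)=0.9492228686

m = k² = 0.499955055625
D = 1 − m·sn²u·sn²v = 0.7968282454695578
sn(u+v) = (sn u·cn v·dn v + sn v·cn u·dn u)/D = -0.3545390429615857/0.7968282454695578 = -0.4449378457369589
cn(u+v) = (cn u·cn v − sn u·sn v·dn u·dn v)/D = -0.7136086601169977/0.7968282454695578 = -0.895561451510143
dn(u+v) = (dn u·dn v − m·sn u·sn v·cn u·cn v)/D = 0.7563675929738609/0.7968282454695578 = 0.9492228686348159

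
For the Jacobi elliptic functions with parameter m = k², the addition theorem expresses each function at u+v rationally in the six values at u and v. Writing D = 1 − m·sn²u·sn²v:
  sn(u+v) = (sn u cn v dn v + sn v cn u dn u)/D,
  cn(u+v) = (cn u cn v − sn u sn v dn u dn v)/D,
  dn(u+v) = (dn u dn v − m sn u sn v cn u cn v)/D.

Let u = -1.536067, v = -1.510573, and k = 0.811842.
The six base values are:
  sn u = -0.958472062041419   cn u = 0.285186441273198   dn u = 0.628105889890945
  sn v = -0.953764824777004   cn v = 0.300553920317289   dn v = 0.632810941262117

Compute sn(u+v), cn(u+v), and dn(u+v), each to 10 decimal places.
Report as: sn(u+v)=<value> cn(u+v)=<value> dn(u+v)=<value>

sn(u+v)=-0.7861340196 cn(u+v)=-0.6180560680 dn(u+v)=0.7698568390

m = k² = 0.659087432964
D = 1 − m·sn²u·sn²v = 0.4492118974905677
sn(u+v) = (sn u·cn v·dn v + sn v·cn u·dn u)/D = -0.3531407546485565/0.4492118974905677 = -0.7861340196493161
cn(u+v) = (cn u·cn v − sn u·sn v·dn u·dn v)/D = -0.2776381390467173/0.4492118974905677 = -0.6180560679663365
dn(u+v) = (dn u·dn v − m·sn u·sn v·cn u·cn v)/D = 0.3458288514618085/0.4492118974905677 = 0.7698568390412456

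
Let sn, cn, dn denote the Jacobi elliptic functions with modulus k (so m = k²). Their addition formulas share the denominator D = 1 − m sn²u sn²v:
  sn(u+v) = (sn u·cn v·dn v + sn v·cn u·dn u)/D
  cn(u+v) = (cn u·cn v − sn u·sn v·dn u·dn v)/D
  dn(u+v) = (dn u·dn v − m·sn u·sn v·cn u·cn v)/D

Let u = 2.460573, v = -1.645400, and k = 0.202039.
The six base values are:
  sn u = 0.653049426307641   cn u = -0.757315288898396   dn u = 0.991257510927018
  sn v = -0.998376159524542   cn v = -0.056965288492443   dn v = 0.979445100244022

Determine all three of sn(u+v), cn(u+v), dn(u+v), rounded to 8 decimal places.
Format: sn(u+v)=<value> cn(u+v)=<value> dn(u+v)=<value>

m = k² = 0.040819757521
D = 1 − m·sn²u·sn²v = 0.9826479444719369
sn(u+v) = (sn u·cn v·dn v + sn v·cn u·dn u)/D = 0.7130389771165697/0.9826479444719369 = 0.7256301518035009
cn(u+v) = (cn u·cn v − sn u·sn v·dn u·dn v)/D = 0.6761452505841321/0.9826479444719369 = 0.6880849386475686
dn(u+v) = (dn u·dn v − m·sn u·sn v·cn u·cn v)/D = 0.972030459699562/0.9826479444719369 = 0.9891950267314907

sn(u+v)=0.72563015 cn(u+v)=0.68808494 dn(u+v)=0.98919503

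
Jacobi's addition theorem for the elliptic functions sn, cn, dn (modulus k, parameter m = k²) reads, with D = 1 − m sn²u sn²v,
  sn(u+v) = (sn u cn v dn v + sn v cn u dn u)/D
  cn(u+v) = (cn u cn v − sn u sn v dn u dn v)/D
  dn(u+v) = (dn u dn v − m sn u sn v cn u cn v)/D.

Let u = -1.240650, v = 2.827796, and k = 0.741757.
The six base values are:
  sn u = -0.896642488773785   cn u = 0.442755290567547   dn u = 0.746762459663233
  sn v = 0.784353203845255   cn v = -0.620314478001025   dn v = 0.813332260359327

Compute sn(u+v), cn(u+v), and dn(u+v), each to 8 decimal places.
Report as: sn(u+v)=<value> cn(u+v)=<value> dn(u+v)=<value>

m = k² = 0.550203447049
D = 1 − m·sn²u·sn²v = 0.7278644454736141
sn(u+v) = (sn u·cn v·dn v + sn v·cn u·dn u)/D = 0.7117087375760066/0.7278644454736141 = 0.9778039606164645
cn(u+v) = (cn u·cn v − sn u·sn v·dn u·dn v)/D = 0.1525035207546986/0.7278644454736141 = 0.2095218714186075
dn(u+v) = (dn u·dn v − m·sn u·sn v·cn u·cn v)/D = 0.501091278271389/0.7278644454736141 = 0.6884403839032609

sn(u+v)=0.97780396 cn(u+v)=0.20952187 dn(u+v)=0.68844038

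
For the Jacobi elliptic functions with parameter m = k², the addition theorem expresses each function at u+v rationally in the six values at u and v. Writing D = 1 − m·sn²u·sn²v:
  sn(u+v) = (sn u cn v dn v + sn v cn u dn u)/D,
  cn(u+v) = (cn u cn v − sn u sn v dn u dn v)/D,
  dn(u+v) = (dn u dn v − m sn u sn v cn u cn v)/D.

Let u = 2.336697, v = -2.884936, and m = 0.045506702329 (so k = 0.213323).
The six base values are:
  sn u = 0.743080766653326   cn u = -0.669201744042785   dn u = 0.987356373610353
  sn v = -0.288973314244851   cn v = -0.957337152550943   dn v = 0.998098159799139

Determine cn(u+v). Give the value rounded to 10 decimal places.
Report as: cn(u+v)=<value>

m = k² = 0.045506702329
D = 1 − m·sn²u·sn²v = 0.99790172269148
cn(u+v) = (cn u·cn v − sn u·sn v·dn u·dn v)/D = 0.852264011972373/0.99790172269148 = 0.8540560584199596

cn(u+v)=0.8540560584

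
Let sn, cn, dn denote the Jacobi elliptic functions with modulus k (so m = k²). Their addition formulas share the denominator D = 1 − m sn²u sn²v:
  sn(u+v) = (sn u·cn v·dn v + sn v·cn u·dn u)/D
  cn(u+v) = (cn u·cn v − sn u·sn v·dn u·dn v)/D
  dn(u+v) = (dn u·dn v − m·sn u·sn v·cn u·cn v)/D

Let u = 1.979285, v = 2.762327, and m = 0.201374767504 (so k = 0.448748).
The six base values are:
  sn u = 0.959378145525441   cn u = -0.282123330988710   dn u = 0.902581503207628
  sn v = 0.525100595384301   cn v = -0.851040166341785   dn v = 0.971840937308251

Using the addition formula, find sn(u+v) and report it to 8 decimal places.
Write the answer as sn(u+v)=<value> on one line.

m = k² = 0.201374767504
D = 1 − m·sn²u·sn²v = 0.9488942559457997
sn(u+v) = (sn u·cn v·dn v + sn v·cn u·dn u)/D = -0.9271895734482368/0.9488942559457997 = -0.9771263422013984

sn(u+v)=-0.97712634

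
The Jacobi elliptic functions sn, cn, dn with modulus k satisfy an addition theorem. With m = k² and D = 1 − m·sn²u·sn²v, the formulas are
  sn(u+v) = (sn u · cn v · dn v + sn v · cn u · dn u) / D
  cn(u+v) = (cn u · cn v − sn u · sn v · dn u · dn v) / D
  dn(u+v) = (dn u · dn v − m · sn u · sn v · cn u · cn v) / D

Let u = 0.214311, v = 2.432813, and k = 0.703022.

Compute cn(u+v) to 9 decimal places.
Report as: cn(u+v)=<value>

cn(u+v)=-0.561056815

sn u = 0.2118900117610435, cn u = 0.977293519325645, dn u = 0.9888427192335736
sn v = 0.9104775512156588, cn v = -0.4135584949343169, dn v = 0.7683034777438968
m = k² = 0.494239932484
D = 1 − m·sn²u·sn²v = 0.981605106136972
cn(u+v) = (cn u·cn v − sn u·sn v·dn u·dn v)/D = -0.5507362343537211/0.981605106136972 = -0.5610568149152151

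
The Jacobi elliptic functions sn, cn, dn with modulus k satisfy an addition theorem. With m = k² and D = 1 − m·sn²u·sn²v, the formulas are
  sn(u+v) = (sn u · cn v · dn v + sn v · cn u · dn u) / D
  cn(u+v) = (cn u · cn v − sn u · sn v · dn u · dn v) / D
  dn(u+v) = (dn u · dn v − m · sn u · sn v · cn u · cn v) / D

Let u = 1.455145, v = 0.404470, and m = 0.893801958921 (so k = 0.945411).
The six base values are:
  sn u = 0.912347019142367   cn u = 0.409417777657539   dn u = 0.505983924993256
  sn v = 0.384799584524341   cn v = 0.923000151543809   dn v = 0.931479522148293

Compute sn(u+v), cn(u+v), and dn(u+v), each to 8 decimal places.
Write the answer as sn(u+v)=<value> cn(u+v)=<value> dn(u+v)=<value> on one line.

m = k² = 0.893801958921
D = 1 − m·sn²u·sn²v = 0.8898383059174325
sn(u+v) = (sn u·cn v·dn v + sn v·cn u·dn u)/D = 0.8641102122700442/0.8898383059174325 = 0.9710867766915672
cn(u+v) = (cn u·cn v − sn u·sn v·dn u·dn v)/D = 0.2124282272406973/0.8898383059174325 = 0.2387267729744244
dn(u+v) = (dn u·dn v − m·sn u·sn v·cn u·cn v)/D = 0.352735582227346/0.8898383059174325 = 0.3964041330673801

sn(u+v)=0.97108678 cn(u+v)=0.23872677 dn(u+v)=0.39640413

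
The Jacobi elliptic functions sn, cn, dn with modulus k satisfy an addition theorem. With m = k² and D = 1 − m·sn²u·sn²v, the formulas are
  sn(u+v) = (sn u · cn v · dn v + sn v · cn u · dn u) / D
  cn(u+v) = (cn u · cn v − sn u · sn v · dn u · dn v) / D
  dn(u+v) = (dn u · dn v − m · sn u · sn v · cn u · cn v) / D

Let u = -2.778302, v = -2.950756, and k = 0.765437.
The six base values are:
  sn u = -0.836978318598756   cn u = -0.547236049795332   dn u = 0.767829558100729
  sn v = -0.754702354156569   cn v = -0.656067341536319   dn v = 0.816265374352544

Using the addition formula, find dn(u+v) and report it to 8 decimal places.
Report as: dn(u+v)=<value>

m = k² = 0.585893800969
D = 1 − m·sn²u·sn²v = 0.766224643256098
dn(u+v) = (dn u·dn v − m·sn u·sn v·cn u·cn v)/D = 0.4938811521086975/0.766224643256098 = 0.6445644321878405

dn(u+v)=0.64456443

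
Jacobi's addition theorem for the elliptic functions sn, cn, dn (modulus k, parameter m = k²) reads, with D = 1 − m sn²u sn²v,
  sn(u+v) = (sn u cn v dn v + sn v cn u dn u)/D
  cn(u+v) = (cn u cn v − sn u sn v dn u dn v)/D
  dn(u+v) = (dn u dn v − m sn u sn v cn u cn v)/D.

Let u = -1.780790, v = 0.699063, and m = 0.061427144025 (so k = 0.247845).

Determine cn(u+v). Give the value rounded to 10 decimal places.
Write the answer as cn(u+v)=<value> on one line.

cn(u+v)=0.4788168596

sn u = -0.9839704106666579, cn u = -0.1783318001156511, dn u = 0.9698073912869536
sn v = 0.6410724117886443, cn v = 0.7674803989962812, dn v = 0.9872968403243678
m = k² = 0.061427144025
D = 1 − m·sn²u·sn²v = 0.9755578966151768
cn(u+v) = (cn u·cn v − sn u·sn v·dn u·dn v)/D = 0.467113568448391/0.9755578966151768 = 0.4788168596339606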